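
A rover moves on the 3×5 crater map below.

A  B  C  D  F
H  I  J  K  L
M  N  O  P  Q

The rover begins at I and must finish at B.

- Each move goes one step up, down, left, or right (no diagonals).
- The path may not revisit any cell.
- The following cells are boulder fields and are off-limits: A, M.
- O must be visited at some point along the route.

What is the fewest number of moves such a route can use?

Any route passes through O somewhere between I and B. Summing Manhattan distances along the two legs (I → O → B) gives a lower bound of 2 + 3 = 5 moves.
A route of 5 moves achieves this: I → N → O → J → C → B.
Since 5 matches the lower bound, it is optimal.

5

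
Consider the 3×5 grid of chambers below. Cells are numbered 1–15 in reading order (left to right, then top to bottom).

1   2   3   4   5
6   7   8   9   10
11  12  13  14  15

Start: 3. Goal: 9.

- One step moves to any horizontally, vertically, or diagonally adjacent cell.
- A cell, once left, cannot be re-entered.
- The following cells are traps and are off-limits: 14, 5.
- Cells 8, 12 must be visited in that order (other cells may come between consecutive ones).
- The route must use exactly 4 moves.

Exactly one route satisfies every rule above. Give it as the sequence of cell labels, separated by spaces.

3 8 12 13 9

The waypoints must appear in the order 8, 12, with no cell reused.
Route from 3: down 1 to 8, down-left 1 to 12, right 1 to 13, up-right 1 to 9 — 4 moves in all.
Check: order respected (8 at step 1, 12 at step 2); 4 moves as required.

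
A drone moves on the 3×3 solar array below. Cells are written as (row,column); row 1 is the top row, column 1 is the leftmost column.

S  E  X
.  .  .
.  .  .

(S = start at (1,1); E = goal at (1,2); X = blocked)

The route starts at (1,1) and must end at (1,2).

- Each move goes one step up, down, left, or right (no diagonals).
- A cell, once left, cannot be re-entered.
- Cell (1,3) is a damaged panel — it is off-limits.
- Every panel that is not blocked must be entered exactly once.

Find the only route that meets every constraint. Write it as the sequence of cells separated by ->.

(1,1) -> (2,1) -> (3,1) -> (3,2) -> (3,3) -> (2,3) -> (2,2) -> (1,2)

Need to visit all 8 open cells exactly once, starting at (1,1) and ending at (1,2).
Cell (2,3) has only two open neighbours ((3,3) and (2,2)), so the path must pass straight through it: one of those is the cell it's entered from and the other is where it exits.
Route from (1,1): 2× down (reaching (3,1)), 2× right (reaching (3,3)), up to (2,3), left to (2,2), up to (1,2) — 7 moves in all.
Check: all 8 open cells covered.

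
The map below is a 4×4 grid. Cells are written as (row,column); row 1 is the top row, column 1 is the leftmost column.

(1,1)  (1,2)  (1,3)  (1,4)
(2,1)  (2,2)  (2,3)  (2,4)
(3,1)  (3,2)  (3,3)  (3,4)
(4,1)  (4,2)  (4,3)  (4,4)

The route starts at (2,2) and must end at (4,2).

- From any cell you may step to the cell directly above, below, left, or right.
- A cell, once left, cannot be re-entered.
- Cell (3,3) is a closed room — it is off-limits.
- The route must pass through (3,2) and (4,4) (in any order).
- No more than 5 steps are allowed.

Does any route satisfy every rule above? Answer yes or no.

no

Even ignoring the no-revisit rule, getting from (2,2) to (4,2), taking the cheapest ordering (2,2) → (3,2) → (4,4) → (4,2) needs at least 1 + 3 + 2 = 6 moves (Manhattan distance per leg), which exceeds the 5-move limit.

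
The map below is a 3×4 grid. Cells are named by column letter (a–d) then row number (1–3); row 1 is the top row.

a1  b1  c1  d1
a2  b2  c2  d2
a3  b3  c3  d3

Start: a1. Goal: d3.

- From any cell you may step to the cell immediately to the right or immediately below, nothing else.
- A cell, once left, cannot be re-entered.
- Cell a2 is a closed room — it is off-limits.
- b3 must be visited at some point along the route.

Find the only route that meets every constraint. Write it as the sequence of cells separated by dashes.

a1 - b1 - b2 - b3 - c3 - d3

Moves only go right or down, so the column and row indices never decrease.
Route from a1: right 1 to b1, down 2 to b3, right 2 to d3 — 5 moves in all.
Check: all required cells visited.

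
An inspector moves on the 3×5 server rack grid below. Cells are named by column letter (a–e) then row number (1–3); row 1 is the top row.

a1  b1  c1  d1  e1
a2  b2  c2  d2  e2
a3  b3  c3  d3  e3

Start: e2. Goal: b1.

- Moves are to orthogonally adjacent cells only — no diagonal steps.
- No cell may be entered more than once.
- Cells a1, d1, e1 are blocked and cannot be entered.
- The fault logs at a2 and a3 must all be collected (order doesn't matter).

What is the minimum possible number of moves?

8

Any route passes through a2 and a3 in some order between e2 and b1. Summing Manhattan distances along each leg and taking the cheapest ordering (e2 → a3 → a2 → b1) gives a lower bound of 5 + 1 + 2 = 8 moves.
A route of 8 moves achieves this: e2 → e3 → d3 → c3 → b3 → a3 → a2 → b2 → b1.
Since 8 matches the lower bound, it is optimal.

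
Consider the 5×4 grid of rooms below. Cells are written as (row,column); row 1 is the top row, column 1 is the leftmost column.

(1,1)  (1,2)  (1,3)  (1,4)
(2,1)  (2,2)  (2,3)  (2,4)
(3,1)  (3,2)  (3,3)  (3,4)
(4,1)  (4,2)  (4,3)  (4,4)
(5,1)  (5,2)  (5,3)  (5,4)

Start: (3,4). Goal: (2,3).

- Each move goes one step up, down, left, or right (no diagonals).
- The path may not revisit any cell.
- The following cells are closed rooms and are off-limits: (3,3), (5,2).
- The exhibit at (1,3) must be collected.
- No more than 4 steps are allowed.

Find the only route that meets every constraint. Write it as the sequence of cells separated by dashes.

Any route must reach (1,3) and still end at (2,3) within 4 moves, so the order of the required stops is forced.
Route from (3,4): 2× up (reaching (1,4)), left to (1,3), down to (2,3) — 4 moves in all.
Check: all required cells visited; 4 ≤ 4 moves.

(3,4) - (2,4) - (1,4) - (1,3) - (2,3)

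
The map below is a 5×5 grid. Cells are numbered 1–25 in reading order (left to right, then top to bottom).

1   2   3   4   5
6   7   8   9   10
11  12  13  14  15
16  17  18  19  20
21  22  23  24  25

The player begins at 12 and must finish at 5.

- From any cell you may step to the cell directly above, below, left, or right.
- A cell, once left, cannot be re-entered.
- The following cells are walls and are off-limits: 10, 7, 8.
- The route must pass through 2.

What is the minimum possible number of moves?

Any route passes through 2 somewhere between 12 and 5. Summing Manhattan distances along the two legs (12 → 2 → 5) gives a lower bound of 2 + 3 = 5 moves.
That bound ignores the blocked cells. Measuring each leg by the fewest moves that actually steer around them (12→2: 4; 2→5: 3) raises the lower bound to 7.
A route of 7 moves exists: 12 → 11 → 6 → 1 → 2 → 3 → 4 → 5.
Since 7 matches that lower bound, it is optimal.

7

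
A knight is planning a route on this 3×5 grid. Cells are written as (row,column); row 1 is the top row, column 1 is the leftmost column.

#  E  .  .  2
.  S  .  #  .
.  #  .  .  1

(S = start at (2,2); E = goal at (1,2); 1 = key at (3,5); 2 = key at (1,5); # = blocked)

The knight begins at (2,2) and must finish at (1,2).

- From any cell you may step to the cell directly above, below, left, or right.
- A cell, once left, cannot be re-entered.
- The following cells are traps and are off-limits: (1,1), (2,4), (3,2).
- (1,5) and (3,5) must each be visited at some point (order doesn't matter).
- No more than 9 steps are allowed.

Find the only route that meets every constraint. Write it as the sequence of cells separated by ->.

Any route must reach (1,5) and (3,5) and still end at (1,2) within 9 moves, so the order of the required stops is forced.
Route from (2,2): right 1 to (2,3), down 1 to (3,3), right 2 to (3,5), up 2 to (1,5), left 3 to (1,2) — 9 moves in all.
Check: all required cells visited; 9 ≤ 9 moves.

(2,2) -> (2,3) -> (3,3) -> (3,4) -> (3,5) -> (2,5) -> (1,5) -> (1,4) -> (1,3) -> (1,2)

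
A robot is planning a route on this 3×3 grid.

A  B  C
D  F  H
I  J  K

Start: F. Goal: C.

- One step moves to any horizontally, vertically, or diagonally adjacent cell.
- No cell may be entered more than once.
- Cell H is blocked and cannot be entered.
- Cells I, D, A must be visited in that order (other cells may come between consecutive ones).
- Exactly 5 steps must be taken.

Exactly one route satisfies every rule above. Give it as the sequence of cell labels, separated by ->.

F -> I -> D -> A -> B -> C

The waypoints must appear in the order I, D, A, with no cell reused.
Route from F: down-left 1 to I, up 2 to A, right 2 to C — 5 moves in all.
Check: order respected (I at step 1, D at step 2, A at step 3); 5 moves as required.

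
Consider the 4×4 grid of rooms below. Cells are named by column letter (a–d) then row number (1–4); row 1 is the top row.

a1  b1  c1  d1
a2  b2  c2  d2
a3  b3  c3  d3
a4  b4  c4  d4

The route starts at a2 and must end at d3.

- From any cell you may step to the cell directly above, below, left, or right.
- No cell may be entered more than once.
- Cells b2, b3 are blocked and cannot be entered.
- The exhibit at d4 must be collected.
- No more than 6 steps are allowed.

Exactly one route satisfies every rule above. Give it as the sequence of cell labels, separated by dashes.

The 6-move cap with required stops at d4 leaves no slack for detours.
Route from a2: 2× down (reaching a4), 3× right (reaching d4), up to d3 — 6 moves in all.
Check: all required cells visited; 6 ≤ 6 moves.

a2 - a3 - a4 - b4 - c4 - d4 - d3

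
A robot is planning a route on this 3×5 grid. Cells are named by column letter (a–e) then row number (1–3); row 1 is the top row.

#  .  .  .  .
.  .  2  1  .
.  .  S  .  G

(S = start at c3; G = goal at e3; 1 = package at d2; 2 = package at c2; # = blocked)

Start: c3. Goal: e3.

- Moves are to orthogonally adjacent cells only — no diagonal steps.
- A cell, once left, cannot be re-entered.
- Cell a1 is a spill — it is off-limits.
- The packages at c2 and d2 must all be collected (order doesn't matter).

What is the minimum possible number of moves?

4

Any route passes through c2 and d2 in some order between c3 and e3. Summing Manhattan distances along each leg and taking the cheapest ordering (c3 → c2 → d2 → e3) gives a lower bound of 1 + 1 + 2 = 4 moves.
A route of 4 moves achieves this: c3 → c2 → d2 → d3 → e3.
Since 4 matches the lower bound, it is optimal.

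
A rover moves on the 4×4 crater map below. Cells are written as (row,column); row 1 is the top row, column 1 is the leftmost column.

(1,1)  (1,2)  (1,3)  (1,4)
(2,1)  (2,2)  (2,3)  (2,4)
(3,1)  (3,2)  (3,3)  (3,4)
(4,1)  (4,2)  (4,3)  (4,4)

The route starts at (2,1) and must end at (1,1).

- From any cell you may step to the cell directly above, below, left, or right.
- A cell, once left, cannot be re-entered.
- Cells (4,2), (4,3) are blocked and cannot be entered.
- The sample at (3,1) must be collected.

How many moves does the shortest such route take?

Any route passes through (3,1) somewhere between (2,1) and (1,1). Summing Manhattan distances along the two legs ((2,1) → (3,1) → (1,1)) gives a lower bound of 1 + 2 = 3 moves.
The shortest route satisfying every rule uses 5 moves: (2,1) → (3,1) → (3,2) → (2,2) → (1,2) → (1,1).
The bound of 3 isn't tight here; checking systematically, no route of length 3 through 4 satisfies every constraint, so 5 is the minimum.

5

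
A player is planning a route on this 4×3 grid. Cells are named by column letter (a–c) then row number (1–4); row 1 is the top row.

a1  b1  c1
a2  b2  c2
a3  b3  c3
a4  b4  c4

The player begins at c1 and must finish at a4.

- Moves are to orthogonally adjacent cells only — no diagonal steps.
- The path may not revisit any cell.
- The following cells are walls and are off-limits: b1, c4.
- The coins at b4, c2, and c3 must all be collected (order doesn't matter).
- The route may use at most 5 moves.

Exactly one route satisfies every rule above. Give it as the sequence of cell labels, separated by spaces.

c1 c2 c3 b3 b4 a4

The budget equals the shortest possible length, so every move has to be on a shortest route through the required cells.
Route from c1: 2× down (reaching c3), left to b3, down to b4, left to a4 — 5 moves in all.
Check: all required cells visited; 5 ≤ 5 moves.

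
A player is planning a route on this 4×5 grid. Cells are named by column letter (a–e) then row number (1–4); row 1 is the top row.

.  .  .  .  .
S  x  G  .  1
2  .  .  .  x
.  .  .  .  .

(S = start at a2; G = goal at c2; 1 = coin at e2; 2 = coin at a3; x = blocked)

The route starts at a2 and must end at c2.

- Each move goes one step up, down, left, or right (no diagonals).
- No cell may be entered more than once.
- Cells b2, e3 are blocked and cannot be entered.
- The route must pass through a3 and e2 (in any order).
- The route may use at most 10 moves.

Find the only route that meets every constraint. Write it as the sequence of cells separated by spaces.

The budget equals the shortest possible length, so every move has to be on a shortest route through the required cells.
Route from a2: down to a3, 3× right (reaching d3), up to d2, right to e2, up to e1, 2× left (reaching c1), down to c2 — 10 moves in all.
Check: all required cells visited; 10 ≤ 10 moves.

a2 a3 b3 c3 d3 d2 e2 e1 d1 c1 c2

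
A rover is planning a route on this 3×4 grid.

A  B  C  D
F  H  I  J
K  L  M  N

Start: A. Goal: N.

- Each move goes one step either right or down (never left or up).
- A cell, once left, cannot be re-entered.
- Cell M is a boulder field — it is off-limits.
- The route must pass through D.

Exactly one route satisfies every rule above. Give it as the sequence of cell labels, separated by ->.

A -> B -> C -> D -> J -> N

Moves only go right or down, so the column and row indices never decrease.
Route from A: 3× right (reaching D), 2× down (reaching N) — 5 moves in all.
Check: all required cells visited.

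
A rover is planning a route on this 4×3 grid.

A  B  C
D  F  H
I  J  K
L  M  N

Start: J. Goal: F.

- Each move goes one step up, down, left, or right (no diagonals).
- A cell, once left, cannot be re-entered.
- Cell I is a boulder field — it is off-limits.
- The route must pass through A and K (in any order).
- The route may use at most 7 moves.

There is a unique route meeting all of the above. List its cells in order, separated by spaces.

The budget equals the shortest possible length, so every move has to be on a shortest route through the required cells.
Route from J: right 1 to K, up 2 to C, left 2 to A, down 1 to D, right 1 to F — 7 moves in all.
Check: all required cells visited; 7 ≤ 7 moves.

J K H C B A D F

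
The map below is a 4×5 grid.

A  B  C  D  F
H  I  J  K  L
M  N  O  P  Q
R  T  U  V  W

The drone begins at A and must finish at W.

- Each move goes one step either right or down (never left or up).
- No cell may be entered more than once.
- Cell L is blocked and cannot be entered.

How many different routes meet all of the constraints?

A right/down-only route from A to W makes exactly 3 down-moves and 4 right-moves in some order.
With no other constraints that would be C(7,3) = 35 routes.
Subtract routes through each blocked cell (inclusion–exclusion for overlaps): − through L: 5 → 30.
That gives 30 routes.

30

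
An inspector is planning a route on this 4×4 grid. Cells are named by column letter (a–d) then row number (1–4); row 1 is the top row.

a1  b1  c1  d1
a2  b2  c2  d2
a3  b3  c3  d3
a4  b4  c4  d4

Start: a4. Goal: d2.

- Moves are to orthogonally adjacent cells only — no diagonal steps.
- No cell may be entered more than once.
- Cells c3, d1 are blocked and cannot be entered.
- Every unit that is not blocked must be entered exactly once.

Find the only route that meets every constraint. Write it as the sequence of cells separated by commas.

a4, a3, a2, a1, b1, c1, c2, b2, b3, b4, c4, d4, d3, d2

Need to visit all 14 open cells exactly once, starting at a4 and ending at d2.
Route from a4: up 3 to a1, right 2 to c1, down 1 to c2, left 1 to b2, down 2 to b4, right 2 to d4, up 2 to d2 — 13 moves in all.
Check: all 14 open cells covered.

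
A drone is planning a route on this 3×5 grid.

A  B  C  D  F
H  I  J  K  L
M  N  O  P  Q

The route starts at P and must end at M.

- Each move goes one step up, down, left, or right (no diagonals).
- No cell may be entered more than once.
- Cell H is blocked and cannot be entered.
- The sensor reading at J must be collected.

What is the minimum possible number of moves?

5

Any route passes through J somewhere between P and M. Summing Manhattan distances along the two legs (P → J → M) gives a lower bound of 2 + 3 = 5 moves.
A route of 5 moves achieves this: P → K → J → O → N → M.
Since 5 matches the lower bound, it is optimal.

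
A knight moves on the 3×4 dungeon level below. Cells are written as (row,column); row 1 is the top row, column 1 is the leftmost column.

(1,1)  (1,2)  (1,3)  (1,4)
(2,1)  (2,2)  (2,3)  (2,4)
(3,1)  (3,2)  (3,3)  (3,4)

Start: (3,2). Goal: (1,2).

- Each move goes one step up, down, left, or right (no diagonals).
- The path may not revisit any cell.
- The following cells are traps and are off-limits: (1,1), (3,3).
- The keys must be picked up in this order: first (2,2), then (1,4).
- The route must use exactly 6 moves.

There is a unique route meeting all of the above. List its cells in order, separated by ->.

The waypoints must appear in the order (2,2), (1,4), with no cell reused.
Route from (3,2): up 1 to (2,2), right 2 to (2,4), up 1 to (1,4), left 2 to (1,2) — 6 moves in all.
Check: order respected ((2,2) at step 1, (1,4) at step 4); 6 moves as required.

(3,2) -> (2,2) -> (2,3) -> (2,4) -> (1,4) -> (1,3) -> (1,2)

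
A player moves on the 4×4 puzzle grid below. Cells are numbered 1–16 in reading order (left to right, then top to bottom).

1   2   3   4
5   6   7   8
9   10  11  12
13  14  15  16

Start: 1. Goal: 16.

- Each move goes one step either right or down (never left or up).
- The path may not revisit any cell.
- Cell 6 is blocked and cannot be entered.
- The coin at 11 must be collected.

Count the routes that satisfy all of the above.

4

A right/down-only route from 1 to 16 makes exactly 3 down-moves and 3 right-moves in some order.
With no other constraints that would be C(6,3) = 20 routes.
Split at 11 and multiply the segment counts (each segment already excludes blocked cells): 1→11: 2; 11→16: 2; product = 4.
That gives 4 routes.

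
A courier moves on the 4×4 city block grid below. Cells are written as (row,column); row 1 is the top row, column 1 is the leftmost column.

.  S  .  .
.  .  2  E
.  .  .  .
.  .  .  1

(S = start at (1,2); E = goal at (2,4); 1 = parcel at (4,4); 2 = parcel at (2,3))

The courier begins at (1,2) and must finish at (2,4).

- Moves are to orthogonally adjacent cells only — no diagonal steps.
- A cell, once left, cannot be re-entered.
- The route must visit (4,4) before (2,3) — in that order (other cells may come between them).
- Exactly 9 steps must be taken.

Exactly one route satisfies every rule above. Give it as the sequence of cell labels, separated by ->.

(1,2) -> (2,2) -> (3,2) -> (4,2) -> (4,3) -> (4,4) -> (3,4) -> (3,3) -> (2,3) -> (2,4)

The waypoints must appear in the order (4,4), (2,3), with no cell reused.
Route from (1,2): down 3 to (4,2), right 2 to (4,4), up 1 to (3,4), left 1 to (3,3), up 1 to (2,3), right 1 to (2,4) — 9 moves in all.
Check: order respected (1 at step 5, 2 at step 8); 9 moves as required.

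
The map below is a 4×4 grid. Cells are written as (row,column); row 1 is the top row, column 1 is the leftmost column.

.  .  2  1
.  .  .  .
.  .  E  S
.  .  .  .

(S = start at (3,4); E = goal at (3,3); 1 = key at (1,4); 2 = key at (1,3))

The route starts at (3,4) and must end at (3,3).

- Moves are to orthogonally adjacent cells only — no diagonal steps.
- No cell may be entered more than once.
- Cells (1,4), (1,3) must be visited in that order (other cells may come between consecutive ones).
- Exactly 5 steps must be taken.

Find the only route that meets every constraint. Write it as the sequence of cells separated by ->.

The waypoints must appear in the order (1,4), (1,3), with no cell reused.
Route from (3,4): 2× up (reaching (1,4)), left to (1,3), 2× down (reaching (3,3)) — 5 moves in all.
Check: order respected (1 at step 2, 2 at step 3); 5 moves as required.

(3,4) -> (2,4) -> (1,4) -> (1,3) -> (2,3) -> (3,3)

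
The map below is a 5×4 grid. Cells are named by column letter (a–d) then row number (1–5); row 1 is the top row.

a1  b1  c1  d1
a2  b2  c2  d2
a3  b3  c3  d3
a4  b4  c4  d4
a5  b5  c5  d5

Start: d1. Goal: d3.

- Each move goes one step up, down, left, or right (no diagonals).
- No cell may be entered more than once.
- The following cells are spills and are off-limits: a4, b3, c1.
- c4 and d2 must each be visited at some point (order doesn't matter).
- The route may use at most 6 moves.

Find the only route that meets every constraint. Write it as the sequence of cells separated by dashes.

d1 - d2 - c2 - c3 - c4 - d4 - d3

The 6-move cap with required stops at c4, d2 leaves no slack for detours.
Route from d1: down 1 to d2, left 1 to c2, down 2 to c4, right 1 to d4, up 1 to d3 — 6 moves in all.
Check: all required cells visited; 6 ≤ 6 moves.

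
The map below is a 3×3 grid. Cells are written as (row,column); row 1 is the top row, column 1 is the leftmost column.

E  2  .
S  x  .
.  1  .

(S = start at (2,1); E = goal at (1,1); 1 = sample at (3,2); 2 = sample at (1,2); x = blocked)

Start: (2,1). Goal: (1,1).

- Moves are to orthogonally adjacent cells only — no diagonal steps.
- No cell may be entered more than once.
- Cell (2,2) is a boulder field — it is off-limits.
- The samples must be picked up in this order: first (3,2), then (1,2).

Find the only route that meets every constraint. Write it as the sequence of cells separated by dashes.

The waypoints must appear in the order (3,2), (1,2), with no cell reused.
Route from (2,1): down to (3,1), 2× right (reaching (3,3)), 2× up (reaching (1,3)), 2× left (reaching (1,1)) — 7 moves in all.
Check: order respected (1 at step 2, 2 at step 6).

(2,1) - (3,1) - (3,2) - (3,3) - (2,3) - (1,3) - (1,2) - (1,1)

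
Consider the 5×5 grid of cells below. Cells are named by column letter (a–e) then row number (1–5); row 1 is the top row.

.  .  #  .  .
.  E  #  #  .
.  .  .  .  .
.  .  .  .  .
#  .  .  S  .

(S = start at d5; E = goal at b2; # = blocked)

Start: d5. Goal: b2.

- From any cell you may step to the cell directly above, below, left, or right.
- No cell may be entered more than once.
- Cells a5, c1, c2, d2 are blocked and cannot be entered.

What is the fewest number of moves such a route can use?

5

The Manhattan distance from d5 to b2 is |5−2| + |4−2| = 5, so at least 5 moves are needed.
A route of 5 moves achieves this: d5 → d4 → d3 → c3 → b3 → b2.
Since 5 matches the lower bound, it is optimal.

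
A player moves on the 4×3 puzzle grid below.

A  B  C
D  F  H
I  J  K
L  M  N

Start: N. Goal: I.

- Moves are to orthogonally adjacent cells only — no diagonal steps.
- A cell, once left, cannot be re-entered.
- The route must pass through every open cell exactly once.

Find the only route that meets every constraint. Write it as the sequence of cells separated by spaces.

N K H C B A D F J M L I

Need to visit all 12 open cells exactly once, starting at N and ending at I.
Route from N: up 3 to C, left 2 to A, down 1 to D, right 1 to F, down 2 to M, left 1 to L, up 1 to I — 11 moves in all.
Check: all 12 open cells covered.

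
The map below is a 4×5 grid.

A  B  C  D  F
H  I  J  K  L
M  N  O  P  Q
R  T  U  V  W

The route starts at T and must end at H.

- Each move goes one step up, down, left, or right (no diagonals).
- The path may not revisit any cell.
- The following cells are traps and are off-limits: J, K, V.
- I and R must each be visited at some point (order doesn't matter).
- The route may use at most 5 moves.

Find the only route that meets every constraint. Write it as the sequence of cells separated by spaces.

The budget equals the shortest possible length, so every move has to be on a shortest route through the required cells.
Route from T: left 1 to R, up 1 to M, right 1 to N, up 1 to I, left 1 to H — 5 moves in all.
Check: all required cells visited; 5 ≤ 5 moves.

T R M N I H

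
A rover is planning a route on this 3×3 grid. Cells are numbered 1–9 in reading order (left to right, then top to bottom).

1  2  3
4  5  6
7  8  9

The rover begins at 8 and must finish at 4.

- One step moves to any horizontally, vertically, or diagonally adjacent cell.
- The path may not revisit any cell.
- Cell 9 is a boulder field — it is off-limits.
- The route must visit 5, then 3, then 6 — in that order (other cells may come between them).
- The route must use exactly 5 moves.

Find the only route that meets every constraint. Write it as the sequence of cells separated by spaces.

The waypoints must appear in the order 5, 3, 6, with no cell reused.
Route from 8: up to 5, up-right to 3, down to 6, up-left to 2, down-left to 4 — 5 moves in all.
Check: order respected (5 at step 1, 3 at step 2, 6 at step 3); 5 moves as required.

8 5 3 6 2 4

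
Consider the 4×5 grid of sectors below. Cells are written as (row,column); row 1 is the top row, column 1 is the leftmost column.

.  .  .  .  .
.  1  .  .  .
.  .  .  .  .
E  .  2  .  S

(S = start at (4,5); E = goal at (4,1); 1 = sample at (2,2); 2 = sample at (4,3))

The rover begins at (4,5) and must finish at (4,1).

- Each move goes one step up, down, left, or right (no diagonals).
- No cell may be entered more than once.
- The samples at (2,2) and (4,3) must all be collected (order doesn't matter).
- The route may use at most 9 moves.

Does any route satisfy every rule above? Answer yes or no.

yes

One route that works: (4,5) → (4,4) → (4,3) → (3,3) → (2,3) → (2,2) → (3,2) → (4,2) → (4,1).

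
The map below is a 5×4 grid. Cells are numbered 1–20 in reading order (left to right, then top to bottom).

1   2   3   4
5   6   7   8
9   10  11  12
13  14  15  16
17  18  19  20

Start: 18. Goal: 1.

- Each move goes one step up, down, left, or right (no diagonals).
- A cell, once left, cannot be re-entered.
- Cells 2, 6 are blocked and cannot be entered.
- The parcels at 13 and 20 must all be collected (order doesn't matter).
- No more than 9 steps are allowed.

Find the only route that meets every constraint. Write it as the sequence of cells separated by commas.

18, 19, 20, 16, 15, 14, 13, 9, 5, 1

The 9-move cap with required stops at 13, 20 leaves no slack for detours.
Route from 18: right 2 to 20, up 1 to 16, left 3 to 13, up 3 to 1 — 9 moves in all.
Check: all required cells visited; 9 ≤ 9 moves.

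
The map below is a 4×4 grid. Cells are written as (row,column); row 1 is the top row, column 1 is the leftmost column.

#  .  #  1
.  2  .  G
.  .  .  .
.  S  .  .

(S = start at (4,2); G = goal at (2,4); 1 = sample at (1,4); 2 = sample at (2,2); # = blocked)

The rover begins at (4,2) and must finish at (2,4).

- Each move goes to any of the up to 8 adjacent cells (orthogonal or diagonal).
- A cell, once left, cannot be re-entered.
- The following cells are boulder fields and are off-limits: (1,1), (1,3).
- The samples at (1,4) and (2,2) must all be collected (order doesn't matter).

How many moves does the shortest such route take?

5

Any route passes through (1,4) and (2,2) in some order between (4,2) and (2,4). Summing Chebyshev distances along each leg and taking the cheapest ordering ((4,2) → (2,2) → (1,4) → (2,4)) gives a lower bound of 2 + 2 + 1 = 5 moves.
A route of 5 moves achieves this: (4,2) → (3,1) → (2,2) → (2,3) → (1,4) → (2,4).
Since 5 matches the lower bound, it is optimal.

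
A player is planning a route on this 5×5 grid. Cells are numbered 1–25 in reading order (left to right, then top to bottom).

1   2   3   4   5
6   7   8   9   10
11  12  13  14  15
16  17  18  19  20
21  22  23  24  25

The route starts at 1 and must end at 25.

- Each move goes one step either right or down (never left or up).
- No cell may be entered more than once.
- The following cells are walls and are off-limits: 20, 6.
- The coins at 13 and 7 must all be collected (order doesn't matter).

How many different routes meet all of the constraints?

6

A right/down-only route from 1 to 25 makes exactly 4 down-moves and 4 right-moves in some order.
With no other constraints that would be C(8,4) = 70 routes.
A monotone route can only reach the required cells in the order 7, 13, so split there and multiply the segment counts (each segment already excludes blocked cells): 1→7: 1; 7→13: 2; 13→25: 3; product = 6.
That gives 6 routes.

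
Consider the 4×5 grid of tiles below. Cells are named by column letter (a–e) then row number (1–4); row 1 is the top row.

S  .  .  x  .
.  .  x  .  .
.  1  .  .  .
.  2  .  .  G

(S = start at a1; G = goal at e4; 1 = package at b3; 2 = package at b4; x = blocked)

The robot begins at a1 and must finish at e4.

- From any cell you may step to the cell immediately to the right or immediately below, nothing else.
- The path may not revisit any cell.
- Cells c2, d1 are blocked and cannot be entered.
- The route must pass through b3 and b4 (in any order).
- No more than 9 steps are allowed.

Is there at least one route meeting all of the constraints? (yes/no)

yes

One route that works: a1 → a2 → a3 → b3 → b4 → c4 → d4 → e4.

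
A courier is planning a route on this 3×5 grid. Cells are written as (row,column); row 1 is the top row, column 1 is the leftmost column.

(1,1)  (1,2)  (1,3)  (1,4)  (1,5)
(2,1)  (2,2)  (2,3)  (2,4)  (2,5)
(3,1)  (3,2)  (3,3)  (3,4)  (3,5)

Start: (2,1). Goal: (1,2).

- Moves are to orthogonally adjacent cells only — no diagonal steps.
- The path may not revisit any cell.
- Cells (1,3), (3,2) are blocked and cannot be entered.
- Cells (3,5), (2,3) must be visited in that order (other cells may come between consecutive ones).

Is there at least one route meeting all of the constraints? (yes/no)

no

Even ignoring the required order, no revisit-free route from (2,1) to (1,2) manages to pass through all of (3,5) and (2,3): branching out from (2,1), every path either misses one of them or, having collected them, can no longer reach (1,2) without re-entering a cell.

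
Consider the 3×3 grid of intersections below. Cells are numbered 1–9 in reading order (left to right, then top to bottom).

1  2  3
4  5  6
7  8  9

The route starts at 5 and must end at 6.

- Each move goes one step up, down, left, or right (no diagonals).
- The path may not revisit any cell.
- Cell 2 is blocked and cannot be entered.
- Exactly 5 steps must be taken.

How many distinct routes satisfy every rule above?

1

Need simple routes of exactly 5 moves from 5 to 6 (Manhattan distance 1, so 2 moves are spent on a detour and 2 undoing it).
Enumerating: 5 4 7 8 9 6.
That gives 1 route.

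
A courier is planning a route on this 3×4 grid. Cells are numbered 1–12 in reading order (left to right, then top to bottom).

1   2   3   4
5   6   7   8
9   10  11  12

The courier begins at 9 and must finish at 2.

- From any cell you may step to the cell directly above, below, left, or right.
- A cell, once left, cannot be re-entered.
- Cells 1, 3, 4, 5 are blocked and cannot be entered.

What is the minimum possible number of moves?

The Manhattan distance from 9 to 2 is |3−1| + |1−2| = 3, so at least 3 moves are needed.
A route of 3 moves achieves this: 9 → 10 → 6 → 2.
Since 3 matches the lower bound, it is optimal.

3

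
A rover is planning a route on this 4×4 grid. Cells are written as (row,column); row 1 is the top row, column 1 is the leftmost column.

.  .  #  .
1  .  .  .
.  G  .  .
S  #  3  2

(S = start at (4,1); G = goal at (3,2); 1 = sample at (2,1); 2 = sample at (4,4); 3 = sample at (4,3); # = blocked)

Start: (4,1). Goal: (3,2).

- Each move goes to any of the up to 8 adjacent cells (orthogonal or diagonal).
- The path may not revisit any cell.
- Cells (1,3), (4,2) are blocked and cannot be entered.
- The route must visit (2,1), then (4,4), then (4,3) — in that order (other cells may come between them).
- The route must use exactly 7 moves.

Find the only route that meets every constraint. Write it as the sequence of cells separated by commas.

(4,1), (3,1), (2,1), (2,2), (3,3), (4,4), (4,3), (3,2)

The waypoints must appear in the order (2,1), (4,4), (4,3), with no cell reused.
Route from (4,1): up 2 to (2,1), right 1 to (2,2), down-right 2 to (4,4), left 1 to (4,3), up-left 1 to (3,2) — 7 moves in all.
Check: order respected (1 at step 2, 2 at step 5, 3 at step 6); 7 moves as required.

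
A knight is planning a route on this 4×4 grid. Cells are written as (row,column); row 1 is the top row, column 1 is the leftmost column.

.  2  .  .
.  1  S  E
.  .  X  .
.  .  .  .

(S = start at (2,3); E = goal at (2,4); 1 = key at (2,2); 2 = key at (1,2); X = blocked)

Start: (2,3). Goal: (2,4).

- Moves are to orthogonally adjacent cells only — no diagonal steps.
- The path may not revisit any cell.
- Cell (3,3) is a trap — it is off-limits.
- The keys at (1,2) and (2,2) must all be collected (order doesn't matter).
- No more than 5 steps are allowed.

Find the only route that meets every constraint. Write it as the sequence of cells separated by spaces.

The budget equals the shortest possible length, so every move has to be on a shortest route through the required cells.
Route from (2,3): left 1 to (2,2), up 1 to (1,2), right 2 to (1,4), down 1 to (2,4) — 5 moves in all.
Check: all required cells visited; 5 ≤ 5 moves.

(2,3) (2,2) (1,2) (1,3) (1,4) (2,4)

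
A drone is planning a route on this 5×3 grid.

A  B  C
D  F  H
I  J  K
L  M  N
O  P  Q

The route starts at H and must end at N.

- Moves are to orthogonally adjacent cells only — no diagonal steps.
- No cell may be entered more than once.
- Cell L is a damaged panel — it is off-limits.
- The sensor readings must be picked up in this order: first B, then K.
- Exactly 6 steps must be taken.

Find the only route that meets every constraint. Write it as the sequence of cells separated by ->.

The waypoints must appear in the order B, K, with no cell reused.
Route from H: up to C, left to B, 2× down (reaching J), right to K, down to N — 6 moves in all.
Check: order respected (B at step 2, K at step 5); 6 moves as required.

H -> C -> B -> F -> J -> K -> N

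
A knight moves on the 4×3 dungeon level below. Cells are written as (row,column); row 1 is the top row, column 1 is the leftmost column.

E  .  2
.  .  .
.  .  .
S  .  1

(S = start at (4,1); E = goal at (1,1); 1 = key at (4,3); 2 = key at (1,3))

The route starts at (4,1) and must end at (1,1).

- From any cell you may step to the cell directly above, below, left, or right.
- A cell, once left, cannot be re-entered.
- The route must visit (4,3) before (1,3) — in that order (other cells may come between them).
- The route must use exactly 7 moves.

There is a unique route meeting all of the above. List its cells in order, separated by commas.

(4,1), (4,2), (4,3), (3,3), (2,3), (1,3), (1,2), (1,1)

The waypoints must appear in the order (4,3), (1,3), with no cell reused.
Route from (4,1): right 2 to (4,3), up 3 to (1,3), left 2 to (1,1) — 7 moves in all.
Check: order respected (1 at step 2, 2 at step 5); 7 moves as required.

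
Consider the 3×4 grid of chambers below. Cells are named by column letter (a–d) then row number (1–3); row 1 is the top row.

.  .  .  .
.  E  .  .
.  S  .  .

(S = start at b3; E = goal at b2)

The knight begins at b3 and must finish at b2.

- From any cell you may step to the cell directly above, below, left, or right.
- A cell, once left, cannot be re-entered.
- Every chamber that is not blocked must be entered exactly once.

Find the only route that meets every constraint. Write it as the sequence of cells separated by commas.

b3, a3, a2, a1, b1, c1, d1, d2, d3, c3, c2, b2

Need to visit all 12 open cells exactly once, starting at b3 and ending at b2.
Route from b3: left 1 to a3, up 2 to a1, right 3 to d1, down 2 to d3, left 1 to c3, up 1 to c2, left 1 to b2 — 11 moves in all.
Check: all 12 open cells covered.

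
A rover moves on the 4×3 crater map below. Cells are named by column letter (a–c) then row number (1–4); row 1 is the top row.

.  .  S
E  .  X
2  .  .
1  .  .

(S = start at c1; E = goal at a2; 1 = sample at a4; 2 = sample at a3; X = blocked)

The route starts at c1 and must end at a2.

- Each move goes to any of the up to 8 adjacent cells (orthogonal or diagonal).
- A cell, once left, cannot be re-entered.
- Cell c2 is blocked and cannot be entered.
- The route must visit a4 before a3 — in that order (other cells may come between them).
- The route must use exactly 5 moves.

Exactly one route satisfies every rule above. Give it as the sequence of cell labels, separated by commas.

c1, b2, b3, a4, a3, a2

The waypoints must appear in the order a4, a3, with no cell reused.
Route from c1: down-left to b2, down to b3, down-left to a4, 2× up (reaching a2) — 5 moves in all.
Check: order respected (1 at step 3, 2 at step 4); 5 moves as required.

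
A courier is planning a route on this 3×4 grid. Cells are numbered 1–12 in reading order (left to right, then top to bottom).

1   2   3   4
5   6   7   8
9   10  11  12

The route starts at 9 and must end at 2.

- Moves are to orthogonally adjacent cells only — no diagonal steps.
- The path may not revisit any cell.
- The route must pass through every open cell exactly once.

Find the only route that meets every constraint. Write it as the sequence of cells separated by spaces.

9 10 11 12 8 4 3 7 6 5 1 2

Need to visit all 12 open cells exactly once, starting at 9 and ending at 2.
Cell 4 has only two open neighbours (8 and 3), so the path must pass straight through it: one of those is the cell it's entered from and the other is where it exits.
Route from 9: right 3 to 12, up 2 to 4, left 1 to 3, down 1 to 7, left 2 to 5, up 1 to 1, right 1 to 2 — 11 moves in all.
Check: all 12 open cells covered.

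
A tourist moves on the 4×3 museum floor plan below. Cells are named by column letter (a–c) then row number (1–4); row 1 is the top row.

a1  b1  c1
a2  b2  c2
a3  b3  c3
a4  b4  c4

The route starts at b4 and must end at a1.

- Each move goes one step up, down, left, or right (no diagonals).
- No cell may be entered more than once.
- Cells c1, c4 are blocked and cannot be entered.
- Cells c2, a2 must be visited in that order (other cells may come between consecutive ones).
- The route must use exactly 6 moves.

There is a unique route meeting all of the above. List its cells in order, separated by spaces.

b4 b3 c3 c2 b2 a2 a1

The waypoints must appear in the order c2, a2, with no cell reused.
Route from b4: up to b3, right to c3, up to c2, 2× left (reaching a2), up to a1 — 6 moves in all.
Check: order respected (c2 at step 3, a2 at step 5); 6 moves as required.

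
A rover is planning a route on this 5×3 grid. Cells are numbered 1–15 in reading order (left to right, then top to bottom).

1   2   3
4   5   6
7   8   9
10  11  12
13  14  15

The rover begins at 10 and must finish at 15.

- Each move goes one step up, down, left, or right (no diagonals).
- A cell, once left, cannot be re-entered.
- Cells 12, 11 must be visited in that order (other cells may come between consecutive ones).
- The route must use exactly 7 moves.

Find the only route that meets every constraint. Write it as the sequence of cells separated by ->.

The waypoints must appear in the order 12, 11, with no cell reused.
Route from 10: up to 7, 2× right (reaching 9), down to 12, left to 11, down to 14, right to 15 — 7 moves in all.
Check: order respected (12 at step 4, 11 at step 5); 7 moves as required.

10 -> 7 -> 8 -> 9 -> 12 -> 11 -> 14 -> 15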